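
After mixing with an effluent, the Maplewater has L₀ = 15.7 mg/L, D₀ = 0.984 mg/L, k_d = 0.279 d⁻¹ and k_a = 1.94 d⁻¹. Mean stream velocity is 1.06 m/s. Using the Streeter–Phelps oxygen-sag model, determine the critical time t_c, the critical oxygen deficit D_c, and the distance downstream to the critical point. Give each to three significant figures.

t_c ≈ 0.886 d; D_c ≈ 1.76 mg/L; x_c ≈ 81.2 km

t_c = [1/(k_a−k_d)] ln[(k_a/k_d)(1 − D₀(k_a−k_d)/(k_d L₀))]
= [1/(1.94−0.279)] ln[(1.94/0.279)(1 − 0.984×1.661/(0.279×15.7))]
= (1/1.661) ln[6.953 × 0.6269] = 0.6020 × ln(4.359) = 0.6020 × 1.472 = 0.8863 d.
L(t_c) = L₀ e^(−k_d t_c) = 15.7 × 0.7809 = 12.26 mg/L, and at the critical point k_a D_c = k_d L, so D_c = (0.279/1.94) × 12.26 = 1.763 mg/L.
x_c = v t_c = 1.06 m/s × 0.8863 d × 86400 s/d = 81170 m ≈ 81.2 km.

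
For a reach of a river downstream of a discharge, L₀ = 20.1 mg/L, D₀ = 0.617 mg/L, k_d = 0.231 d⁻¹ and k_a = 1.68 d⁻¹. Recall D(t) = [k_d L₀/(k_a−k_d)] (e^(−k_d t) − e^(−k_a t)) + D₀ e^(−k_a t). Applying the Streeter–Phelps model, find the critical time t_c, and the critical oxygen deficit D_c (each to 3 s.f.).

t_c ≈ 1.22 d; D_c ≈ 2.08 mg/L

At the critical point dD/dt = 0, so k_d L₀ e^(−k_d t) = k_a D. Substituting D(t) from the Streeter–Phelps equation and solving for t gives
t_c = ln[(k_a/k_d)(1 − D₀(k_a−k_d)/(k_d L₀))] / (k_a−k_d).
Here k_a−k_d = 1.449 d⁻¹ and 1 − D₀(k_a−k_d)/(k_d L₀) = 1 − 0.617×1.449/(0.231×20.1) = 0.8074, so
t_c = ln(7.273 × 0.8074) / 1.449 = 1.770 / 1.449 = 1.222 d.
D_c = (k_d/k_a) L₀ e^(−k_d t_c) = (0.231/1.68) × 20.1 × e^(−0.231×1.222) = 0.1375 × 20.1 × 0.7541 = 2.084 mg/L.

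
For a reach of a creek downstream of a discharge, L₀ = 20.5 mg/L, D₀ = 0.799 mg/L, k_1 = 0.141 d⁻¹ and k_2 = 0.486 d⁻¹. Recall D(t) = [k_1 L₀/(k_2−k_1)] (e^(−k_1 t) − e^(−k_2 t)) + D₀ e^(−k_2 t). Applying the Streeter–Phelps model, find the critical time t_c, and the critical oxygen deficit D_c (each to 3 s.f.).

t_c ≈ 3.30 d; D_c ≈ 3.74 mg/L

With k_2/k_1 = 3.447 and 1 − D₀(k_2−k_1)/(k_1 L₀) = 0.9046,
t_c = ln(3.447 × 0.9046) / (0.486 − 0.141) = ln(3.118) / 0.3450 = 1.137/0.3450 = 3.296 d.
D_c = (k_1/k_2) L₀ e^(−k_1 t_c) = (0.141/0.486) × 20.5 × e^(−0.141×3.296) = 0.2901 × 20.5 × 0.6283 = 3.737 mg/L.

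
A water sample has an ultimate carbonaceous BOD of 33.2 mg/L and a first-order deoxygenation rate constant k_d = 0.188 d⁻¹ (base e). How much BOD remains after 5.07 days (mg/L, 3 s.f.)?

L ≈ 12.8 mg/L

L_t = L₀ e^(−k_d t) = 33.2 × e^(−0.188×5.07) = 33.2 × 0.3855 = 12.80 mg/L.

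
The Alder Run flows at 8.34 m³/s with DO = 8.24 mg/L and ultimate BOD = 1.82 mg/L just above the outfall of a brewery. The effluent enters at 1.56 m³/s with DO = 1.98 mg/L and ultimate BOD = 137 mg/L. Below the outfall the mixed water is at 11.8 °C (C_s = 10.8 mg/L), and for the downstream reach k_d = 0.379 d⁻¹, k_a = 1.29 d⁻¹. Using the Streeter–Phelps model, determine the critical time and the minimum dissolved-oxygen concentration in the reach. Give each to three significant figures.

t_c ≈ 0.840 d; minimum DO ≈ 5.86 mg/L

Mixed DO = (8.34×8.24 + 1.56×1.98)/(8.34+1.56) = 71.81/9.900 = 7.254 mg/L.
Mixed L₀ = (8.34×1.82 + 1.56×137)/(9.900) = 228.9/9.900 = 23.12 mg/L.
Initial deficit D₀ = C_s − DO₀ = 10.8 − 7.254 = 3.546 mg/L.
t_c = (1/0.9110) ln[(1.29/0.379)(1 − 3.546×0.9110/(0.379×23.12))] = 1.098 × ln(2.149) = 0.8396 d.
D_c = (0.379/1.29) × 23.12 × e^(−0.379×0.8396) = 0.2938 × 23.12 × 0.7274 = 4.941 mg/L.
Minimum DO = 10.8 − 4.941 = 5.859 mg/L.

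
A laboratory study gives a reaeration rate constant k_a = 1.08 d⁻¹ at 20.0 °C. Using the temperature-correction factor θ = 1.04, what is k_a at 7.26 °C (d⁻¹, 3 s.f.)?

k_a ≈ 0.655 d⁻¹

k_a(T₂) = k_a(T₁) · θ^(T₂−T₁) = 1.08 × 1.04^(7.26−20.0)
= 1.08 × 1.04^-12.7 = 1.08 × 0.6067 = 0.6553 d⁻¹.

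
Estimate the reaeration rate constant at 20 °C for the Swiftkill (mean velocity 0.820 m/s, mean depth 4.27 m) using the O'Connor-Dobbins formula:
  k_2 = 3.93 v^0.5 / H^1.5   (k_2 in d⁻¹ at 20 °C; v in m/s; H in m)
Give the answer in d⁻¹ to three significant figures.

k_2 = 3.93 × 0.820^0.5 / 4.27^1.5 = 3.93 × 0.9055 / 8.824 = 0.4033 d⁻¹.

k_2 ≈ 0.403 d⁻¹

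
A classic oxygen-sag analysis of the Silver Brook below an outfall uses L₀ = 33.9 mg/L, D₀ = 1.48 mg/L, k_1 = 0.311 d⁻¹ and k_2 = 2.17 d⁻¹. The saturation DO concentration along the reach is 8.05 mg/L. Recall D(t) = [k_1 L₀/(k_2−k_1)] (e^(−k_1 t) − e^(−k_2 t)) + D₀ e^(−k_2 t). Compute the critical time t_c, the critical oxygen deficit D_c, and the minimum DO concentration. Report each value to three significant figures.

t_c ≈ 0.882 d; D_c ≈ 3.69 mg/L; min DO ≈ 4.36 mg/L

With k_2/k_1 = 6.977 and 1 − D₀(k_2−k_1)/(k_1 L₀) = 0.7390,
t_c = ln(6.977 × 0.7390) / (2.17 − 0.311) = ln(5.157) / 1.859 = 1.640/1.859 = 0.8823 d.
L(t_c) = L₀ e^(−k_1 t_c) = 33.9 × 0.7600 = 25.76 mg/L, and at the critical point k_2 D_c = k_1 L, so D_c = (0.311/2.17) × 25.76 = 3.693 mg/L.
Minimum DO = C_s − D_c = 8.05 − 3.693 = 4.357 mg/L.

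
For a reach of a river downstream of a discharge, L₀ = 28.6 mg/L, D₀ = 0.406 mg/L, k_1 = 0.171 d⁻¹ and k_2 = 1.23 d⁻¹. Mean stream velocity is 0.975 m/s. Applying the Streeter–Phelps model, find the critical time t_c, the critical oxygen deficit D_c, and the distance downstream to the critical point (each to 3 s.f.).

t_c ≈ 1.78 d; D_c ≈ 2.93 mg/L; x_c ≈ 150 km

At the critical point dD/dt = 0, so k_1 L₀ e^(−k_1 t) = k_2 D. Substituting D(t) from the Streeter–Phelps equation and solving for t gives
t_c = ln[(k_2/k_1)(1 − D₀(k_2−k_1)/(k_1 L₀))] / (k_2−k_1).
Here k_2−k_1 = 1.059 d⁻¹ and 1 − D₀(k_2−k_1)/(k_1 L₀) = 1 − 0.406×1.059/(0.171×28.6) = 0.9121, so
t_c = ln(7.193 × 0.9121) / 1.059 = 1.881 / 1.059 = 1.776 d.
L(t_c) = L₀ e^(−k_1 t_c) = 28.6 × 0.7380 = 21.11 mg/L, and at the critical point k_2 D_c = k_1 L, so D_c = (0.171/1.23) × 21.11 = 2.935 mg/L.
x_c = v t_c = 0.975 m/s × 1.776 d × 86400 s/d = 149600 m ≈ 150 km.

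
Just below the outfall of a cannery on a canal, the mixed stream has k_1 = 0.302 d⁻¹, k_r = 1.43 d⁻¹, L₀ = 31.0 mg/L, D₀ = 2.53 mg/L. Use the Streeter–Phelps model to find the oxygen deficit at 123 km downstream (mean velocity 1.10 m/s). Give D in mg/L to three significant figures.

Travel time t = x/v = 123 km / (1.10 m/s) = 123000 m / 1.10 m/s = 111800 s = 1.294 d.
k_1 L₀/(k_r−k_1) = 0.302×31.0/(1.43−0.302) = 9.362/1.128 = 8.300 mg/L.
e^(−k_1 t) = e^(−0.302×1.294) = 0.6765; e^(−k_r t) = e^(−1.43×1.294) = 0.1571.
D = 8.300 × (0.6765 − 0.1571) + 2.53 × 0.1571 = 4.310 + 0.3975 = 4.708 mg/L.

D ≈ 4.71 mg/L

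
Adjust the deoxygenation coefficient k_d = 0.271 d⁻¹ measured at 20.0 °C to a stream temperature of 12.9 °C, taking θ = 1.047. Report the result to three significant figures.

k_d(T₂) = k_d(T₁) · θ^(T₂−T₁) = 0.271 × 1.047^(12.9−20.0)
= 0.271 × 1.047^-7.10 = 0.271 × 0.7217 = 0.1956 d⁻¹.

k_d ≈ 0.196 d⁻¹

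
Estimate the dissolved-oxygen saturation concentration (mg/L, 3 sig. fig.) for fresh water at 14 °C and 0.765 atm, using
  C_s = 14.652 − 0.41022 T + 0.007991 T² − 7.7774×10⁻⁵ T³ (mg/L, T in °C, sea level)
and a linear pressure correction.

At sea level: C_s = 14.652 − 0.41022×14 + 0.007991×14² − 7.7774×10⁻⁵×14³ = 10.26 mg/L.
Pressure correction: C_s' = 10.26 × 0.765 = 7.850 mg/L.

C_s ≈ 7.85 mg/L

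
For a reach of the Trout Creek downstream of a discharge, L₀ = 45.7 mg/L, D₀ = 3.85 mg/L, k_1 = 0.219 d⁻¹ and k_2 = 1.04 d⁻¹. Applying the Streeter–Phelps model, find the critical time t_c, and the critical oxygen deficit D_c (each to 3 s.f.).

t_c ≈ 1.44 d; D_c ≈ 7.03 mg/L

With k_2/k_1 = 4.749 and 1 − D₀(k_2−k_1)/(k_1 L₀) = 0.6842,
t_c = ln(4.749 × 0.6842) / (1.04 − 0.219) = ln(3.249) / 0.8210 = 1.178/0.8210 = 1.435 d.
L(t_c) = L₀ e^(−k_1 t_c) = 45.7 × 0.7303 = 33.37 mg/L, and at the critical point k_2 D_c = k_1 L, so D_c = (0.219/1.04) × 33.37 = 7.028 mg/L.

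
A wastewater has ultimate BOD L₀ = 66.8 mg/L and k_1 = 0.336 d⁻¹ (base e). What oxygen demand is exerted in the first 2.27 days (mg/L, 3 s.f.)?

y_t = L₀(1 − e^(−k_1 t)) = 66.8 × (1 − e^(−0.336×2.27))
= 66.8 × (1 − 0.4664) = 66.8 × 0.5336 = 35.64 mg/L.

y ≈ 35.6 mg/L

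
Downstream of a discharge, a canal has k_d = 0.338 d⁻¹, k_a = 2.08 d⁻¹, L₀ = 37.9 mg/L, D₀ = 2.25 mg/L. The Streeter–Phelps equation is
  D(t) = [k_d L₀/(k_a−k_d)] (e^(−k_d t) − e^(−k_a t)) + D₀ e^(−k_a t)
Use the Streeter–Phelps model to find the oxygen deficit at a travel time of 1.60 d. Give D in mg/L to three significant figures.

k_d L₀/(k_a−k_d) = 0.338×37.9/(2.08−0.338) = 12.81/1.742 = 7.354 mg/L.
e^(−k_d t) = e^(−0.338×1.600) = 0.5823; e^(−k_a t) = e^(−2.08×1.600) = 0.03586.
D = 7.354 × (0.5823 − 0.03586) + 2.25 × 0.03586 = 4.018 + 0.08070 = 4.099 mg/L.

D ≈ 4.10 mg/L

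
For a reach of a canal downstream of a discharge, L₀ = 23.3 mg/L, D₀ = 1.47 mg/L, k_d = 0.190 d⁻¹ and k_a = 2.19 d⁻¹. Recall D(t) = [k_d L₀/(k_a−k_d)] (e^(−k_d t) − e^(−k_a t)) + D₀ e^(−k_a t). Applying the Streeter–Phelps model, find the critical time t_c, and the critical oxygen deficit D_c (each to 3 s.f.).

At the critical point dD/dt = 0, so k_d L₀ e^(−k_d t) = k_a D. Substituting D(t) from the Streeter–Phelps equation and solving for t gives
t_c = ln[(k_a/k_d)(1 − D₀(k_a−k_d)/(k_d L₀))] / (k_a−k_d).
Here k_a−k_d = 2.000 d⁻¹ and 1 − D₀(k_a−k_d)/(k_d L₀) = 1 − 1.47×2.000/(0.190×23.3) = 0.3359, so
t_c = ln(11.53 × 0.3359) / 2.000 = 1.354 / 2.000 = 0.6768 d.
D_c = (k_d/k_a) L₀ e^(−k_d t_c) = (0.190/2.19) × 23.3 × e^(−0.190×0.6768) = 0.08676 × 23.3 × 0.8793 = 1.778 mg/L.

t_c ≈ 0.677 d; D_c ≈ 1.78 mg/L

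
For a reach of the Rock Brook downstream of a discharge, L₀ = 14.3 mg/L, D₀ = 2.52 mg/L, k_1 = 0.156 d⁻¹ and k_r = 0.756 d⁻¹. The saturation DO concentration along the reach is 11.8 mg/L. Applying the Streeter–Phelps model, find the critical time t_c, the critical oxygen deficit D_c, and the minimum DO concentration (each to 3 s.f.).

t_c = [1/(k_r−k_1)] ln[(k_r/k_1)(1 − D₀(k_r−k_1)/(k_1 L₀))]
= [1/(0.756−0.156)] ln[(0.756/0.156)(1 − 2.52×0.6000/(0.156×14.3))]
= (1/0.6000) ln[4.846 × 0.3222] = 1.667 × ln(1.562) = 1.667 × 0.4457 = 0.7428 d.
D_c = (k_1/k_r) L₀ e^(−k_1 t_c) = (0.156/0.756) × 14.3 × e^(−0.156×0.7428) = 0.2063 × 14.3 × 0.8906 = 2.628 mg/L.
Minimum DO = C_s − D_c = 11.8 − 2.628 = 9.172 mg/L.

t_c ≈ 0.743 d; D_c ≈ 2.63 mg/L; min DO ≈ 9.17 mg/L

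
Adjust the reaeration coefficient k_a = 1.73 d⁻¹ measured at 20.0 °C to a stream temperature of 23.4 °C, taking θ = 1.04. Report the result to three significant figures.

k_a(T₂) = k_a(T₁) · θ^(T₂−T₁) = 1.73 × 1.04^(23.4−20.0)
= 1.73 × 1.04^3.40 = 1.73 × 1.143 = 1.977 d⁻¹.

k_a ≈ 1.98 d⁻¹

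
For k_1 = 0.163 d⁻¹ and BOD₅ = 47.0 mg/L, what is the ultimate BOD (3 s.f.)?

L₀ ≈ 84.3 mg/L

BOD₅ = L₀(1 − e^(−5k_1)) ⇒ L₀ = BOD₅ / (1 − e^(−5×0.163))
= 47.0 / (1 − 0.4426) = 47.0 / 0.5574 = 84.33 mg/L.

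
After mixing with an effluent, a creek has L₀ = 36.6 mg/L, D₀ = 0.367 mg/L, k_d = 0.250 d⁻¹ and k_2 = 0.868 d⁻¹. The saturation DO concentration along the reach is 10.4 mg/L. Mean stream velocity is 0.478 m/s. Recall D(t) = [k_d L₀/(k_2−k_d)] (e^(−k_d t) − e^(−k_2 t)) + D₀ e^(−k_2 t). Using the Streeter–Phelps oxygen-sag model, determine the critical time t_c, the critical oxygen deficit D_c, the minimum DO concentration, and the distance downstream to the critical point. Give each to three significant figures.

t_c ≈ 1.97 d; D_c ≈ 6.44 mg/L; min DO ≈ 3.96 mg/L; x_c ≈ 81.5 km

With k_2/k_d = 3.472 and 1 − D₀(k_2−k_d)/(k_d L₀) = 0.9752,
t_c = ln(3.472 × 0.9752) / (0.868 − 0.250) = ln(3.386) / 0.6180 = 1.220/0.6180 = 1.974 d.
D_c = (k_d/k_2) L₀ e^(−k_d t_c) = (0.250/0.868) × 36.6 × e^(−0.250×1.974) = 0.2880 × 36.6 × 0.6106 = 6.436 mg/L.
Minimum DO = C_s − D_c = 10.4 − 6.436 = 3.964 mg/L.
x_c = v t_c = 0.478 m/s × 1.974 d × 86400 s/d = 81500 m ≈ 81.5 km.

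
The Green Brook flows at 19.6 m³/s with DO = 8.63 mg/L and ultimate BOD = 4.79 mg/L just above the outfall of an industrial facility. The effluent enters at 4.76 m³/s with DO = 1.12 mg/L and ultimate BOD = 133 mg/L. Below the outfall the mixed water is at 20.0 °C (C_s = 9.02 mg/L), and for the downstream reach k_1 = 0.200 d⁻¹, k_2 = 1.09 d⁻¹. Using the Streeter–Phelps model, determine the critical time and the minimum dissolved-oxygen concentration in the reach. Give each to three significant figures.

t_c ≈ 1.54 d; minimum DO ≈ 5.00 mg/L

Mixed DO = (19.6×8.63 + 4.76×1.12)/(19.6+4.76) = 174.5/24.36 = 7.163 mg/L.
Mixed L₀ = (19.6×4.79 + 4.76×133)/(24.36) = 727.0/24.36 = 29.84 mg/L.
Initial deficit D₀ = C_s − DO₀ = 9.02 − 7.163 = 1.857 mg/L.
t_c = (1/0.8900) ln[(1.09/0.200)(1 − 1.857×0.8900/(0.200×29.84))] = 1.124 × ln(3.940) = 1.541 d.
D_c = (0.200/1.09) × 29.84 × e^(−0.200×1.541) = 0.1835 × 29.84 × 0.7348 = 4.024 mg/L.
Minimum DO = 9.02 − 4.024 = 4.996 mg/L.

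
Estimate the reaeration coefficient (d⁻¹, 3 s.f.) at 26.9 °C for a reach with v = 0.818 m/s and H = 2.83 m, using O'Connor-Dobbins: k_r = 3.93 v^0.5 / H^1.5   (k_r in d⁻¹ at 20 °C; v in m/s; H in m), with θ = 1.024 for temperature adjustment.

k_r ≈ 0.879 d⁻¹

k_r(20) = 3.93 × 0.818^0.5 / 2.83^1.5 = 3.93 × 0.9044 / 4.761 = 0.7466 d⁻¹.
k_r(26.9) = 0.7466 × 1.024^(26.9−20) = 0.7466 × 1.178 = 0.8793 d⁻¹.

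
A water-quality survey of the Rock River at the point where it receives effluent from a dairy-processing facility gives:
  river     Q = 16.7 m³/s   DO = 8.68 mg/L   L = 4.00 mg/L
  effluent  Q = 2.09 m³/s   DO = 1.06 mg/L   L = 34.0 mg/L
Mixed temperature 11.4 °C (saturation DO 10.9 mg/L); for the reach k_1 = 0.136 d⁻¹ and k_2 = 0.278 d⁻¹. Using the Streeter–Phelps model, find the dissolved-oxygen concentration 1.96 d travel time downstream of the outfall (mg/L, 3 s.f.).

Mixed DO = (16.7×8.68 + 2.09×1.06)/(16.7+2.09) = 147.2/18.79 = 7.832 mg/L.
Mixed L₀ = (16.7×4.00 + 2.09×34.0)/(18.79) = 137.9/18.79 = 7.337 mg/L.
Initial deficit D₀ = C_s − DO₀ = 10.9 − 7.832 = 3.068 mg/L.
D(1.96) = [0.136×7.337/(0.278−0.136)](e^(−0.136×1.96) − e^(−0.278×1.96)) + 3.068 e^(−0.278×1.96)
= 7.027 × (0.7660 − 0.5799) + 3.068 × 0.5799 = 3.087 mg/L.
DO = 10.9 − 3.087 = 7.813 mg/L.

DO ≈ 7.81 mg/L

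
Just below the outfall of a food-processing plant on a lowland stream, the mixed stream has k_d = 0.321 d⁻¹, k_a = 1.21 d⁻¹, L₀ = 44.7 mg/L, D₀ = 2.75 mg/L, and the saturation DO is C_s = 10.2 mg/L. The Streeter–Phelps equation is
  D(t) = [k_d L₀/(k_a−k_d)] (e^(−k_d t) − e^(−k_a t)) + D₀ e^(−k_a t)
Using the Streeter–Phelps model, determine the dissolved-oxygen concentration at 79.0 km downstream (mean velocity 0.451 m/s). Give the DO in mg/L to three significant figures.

DO ≈ 2.93 mg/L

Travel time t = x/v = 79.0 km / (0.451 m/s) = 79000 m / 0.451 m/s = 175200 s = 2.027 d.
k_d L₀/(k_a−k_d) = 0.321×44.7/(1.21−0.321) = 14.35/0.8890 = 16.14 mg/L.
e^(−k_d t) = e^(−0.321×2.027) = 0.5216; e^(−k_a t) = e^(−1.21×2.027) = 0.08602.
D = 16.14 × (0.5216 − 0.08602) + 2.75 × 0.08602 = 7.031 + 0.2366 = 7.267 mg/L.
DO = C_s − D = 10.2 − 7.267 = 2.933 mg/L.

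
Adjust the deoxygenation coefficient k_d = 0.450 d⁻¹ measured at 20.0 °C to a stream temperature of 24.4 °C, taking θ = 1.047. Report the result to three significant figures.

k_d ≈ 0.551 d⁻¹

k_d(T₂) = k_d(T₁) · θ^(T₂−T₁) = 0.450 × 1.047^(24.4−20.0)
= 0.450 × 1.047^4.40 = 0.450 × 1.224 = 0.5508 d⁻¹.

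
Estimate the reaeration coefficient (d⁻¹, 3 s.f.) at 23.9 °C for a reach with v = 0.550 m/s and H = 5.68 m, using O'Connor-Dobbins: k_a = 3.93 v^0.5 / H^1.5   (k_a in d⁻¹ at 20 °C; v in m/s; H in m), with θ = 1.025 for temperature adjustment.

k_a(20) = 3.93 × 0.550^0.5 / 5.68^1.5 = 3.93 × 0.7416 / 13.54 = 0.2153 d⁻¹.
k_a(23.9) = 0.2153 × 1.025^(23.9−20) = 0.2153 × 1.101 = 0.2371 d⁻¹.

k_a ≈ 0.237 d⁻¹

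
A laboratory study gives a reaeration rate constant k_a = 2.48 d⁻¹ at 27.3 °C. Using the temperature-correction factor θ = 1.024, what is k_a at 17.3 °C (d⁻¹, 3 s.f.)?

k_a(T₂) = k_a(T₁) · θ^(T₂−T₁) = 2.48 × 1.024^(17.3−27.3)
= 2.48 × 1.024^-10.0 = 2.48 × 0.7889 = 1.956 d⁻¹.

k_a ≈ 1.96 d⁻¹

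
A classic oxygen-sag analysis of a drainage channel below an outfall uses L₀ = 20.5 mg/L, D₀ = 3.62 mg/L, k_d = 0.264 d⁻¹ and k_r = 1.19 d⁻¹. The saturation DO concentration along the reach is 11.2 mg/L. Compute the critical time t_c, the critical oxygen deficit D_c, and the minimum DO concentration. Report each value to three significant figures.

t_c = [1/(k_r−k_d)] ln[(k_r/k_d)(1 − D₀(k_r−k_d)/(k_d L₀))]
= [1/(1.19−0.264)] ln[(1.19/0.264)(1 − 3.62×0.9260/(0.264×20.5))]
= (1/0.9260) ln[4.508 × 0.3806] = 1.080 × ln(1.716) = 1.080 × 0.5398 = 0.5829 d.
L(t_c) = L₀ e^(−k_d t_c) = 20.5 × 0.8574 = 17.58 mg/L, and at the critical point k_r D_c = k_d L, so D_c = (0.264/1.19) × 17.58 = 3.899 mg/L.
Minimum DO = C_s − D_c = 11.2 − 3.899 = 7.301 mg/L.

t_c ≈ 0.583 d; D_c ≈ 3.90 mg/L; min DO ≈ 7.30 mg/L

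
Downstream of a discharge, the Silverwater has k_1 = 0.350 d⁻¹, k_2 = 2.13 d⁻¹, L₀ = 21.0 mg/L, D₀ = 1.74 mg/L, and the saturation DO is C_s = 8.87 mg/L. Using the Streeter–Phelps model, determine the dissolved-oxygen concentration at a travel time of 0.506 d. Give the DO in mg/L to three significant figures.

k_1 L₀/(k_2−k_1) = 0.350×21.0/(2.13−0.350) = 7.350/1.780 = 4.129 mg/L.
e^(−k_1 t) = e^(−0.350×0.5060) = 0.8377; e^(−k_2 t) = e^(−2.13×0.5060) = 0.3404.
D = 4.129 × (0.8377 − 0.3404) + 1.74 × 0.3404 = 2.054 + 0.5922 = 2.646 mg/L.
DO = C_s − D = 8.87 − 2.646 = 6.224 mg/L.

DO ≈ 6.22 mg/L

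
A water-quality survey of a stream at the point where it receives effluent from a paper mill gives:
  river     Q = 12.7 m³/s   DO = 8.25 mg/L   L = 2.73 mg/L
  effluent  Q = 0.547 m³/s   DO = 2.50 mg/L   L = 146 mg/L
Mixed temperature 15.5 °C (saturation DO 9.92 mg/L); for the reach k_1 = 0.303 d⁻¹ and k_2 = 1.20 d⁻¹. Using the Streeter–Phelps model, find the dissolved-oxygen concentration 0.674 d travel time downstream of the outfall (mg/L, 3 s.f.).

Mixed DO = (12.7×8.25 + 0.547×2.50)/(12.7+0.547) = 106.1/13.25 = 8.013 mg/L.
Mixed L₀ = (12.7×2.73 + 0.547×146)/(13.25) = 114.5/13.25 = 8.646 mg/L.
Initial deficit D₀ = C_s − DO₀ = 9.92 − 8.013 = 1.907 mg/L.
D(0.674) = [0.303×8.646/(1.20−0.303)](e^(−0.303×0.674) − e^(−1.20×0.674)) + 1.907 e^(−1.20×0.674)
= 2.921 × (0.8153 − 0.4454) + 1.907 × 0.4454 = 1.930 mg/L.
DO = 9.92 − 1.930 = 7.990 mg/L.

DO ≈ 7.99 mg/L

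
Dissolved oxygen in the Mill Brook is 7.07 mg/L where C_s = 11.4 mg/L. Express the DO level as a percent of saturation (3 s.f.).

% saturation = C/C_s × 100 = 7.07/11.4 × 100 = 62.0 %.

62.0 % saturation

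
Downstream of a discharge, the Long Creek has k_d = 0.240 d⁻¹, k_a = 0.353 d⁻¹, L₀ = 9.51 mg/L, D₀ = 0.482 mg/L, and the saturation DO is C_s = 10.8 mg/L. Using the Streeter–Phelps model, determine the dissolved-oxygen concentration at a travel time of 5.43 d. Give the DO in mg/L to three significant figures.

k_d L₀/(k_a−k_d) = 0.240×9.51/(0.353−0.240) = 2.282/0.1130 = 20.20 mg/L.
e^(−k_d t) = e^(−0.240×5.430) = 0.2717; e^(−k_a t) = e^(−0.353×5.430) = 0.1471.
D = 20.20 × (0.2717 − 0.1471) + 0.482 × 0.1471 = 2.516 + 0.07089 = 2.587 mg/L.
DO = C_s − D = 10.8 − 2.587 = 8.213 mg/L.

DO ≈ 8.21 mg/L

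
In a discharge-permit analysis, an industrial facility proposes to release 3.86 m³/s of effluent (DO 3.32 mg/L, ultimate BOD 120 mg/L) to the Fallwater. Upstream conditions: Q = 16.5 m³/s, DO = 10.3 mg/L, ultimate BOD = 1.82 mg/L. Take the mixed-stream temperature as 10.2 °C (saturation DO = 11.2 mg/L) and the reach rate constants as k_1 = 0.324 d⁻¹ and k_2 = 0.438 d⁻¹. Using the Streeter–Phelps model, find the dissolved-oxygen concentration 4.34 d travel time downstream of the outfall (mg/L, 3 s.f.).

Mixed DO = (16.5×10.3 + 3.86×3.32)/(16.5+3.86) = 182.8/20.36 = 8.977 mg/L.
Mixed L₀ = (16.5×1.82 + 3.86×120)/(20.36) = 493.2/20.36 = 24.23 mg/L.
Initial deficit D₀ = C_s − DO₀ = 11.2 − 8.977 = 2.223 mg/L.
D(4.34) = [0.324×24.23/(0.438−0.324)](e^(−0.324×4.34) − e^(−0.438×4.34)) + 2.223 e^(−0.438×4.34)
= 68.85 × (0.2451 − 0.1494) + 2.223 × 0.1494 = 6.918 mg/L.
DO = 11.2 − 6.918 = 4.282 mg/L.

DO ≈ 4.28 mg/L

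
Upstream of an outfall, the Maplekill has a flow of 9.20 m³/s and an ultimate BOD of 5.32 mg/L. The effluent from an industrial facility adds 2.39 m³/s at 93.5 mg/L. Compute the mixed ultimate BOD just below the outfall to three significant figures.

Flow-weighted mixing: C = (Q_r C_r + Q_w C_w)/(Q_r + Q_w)
= (9.20×5.32 + 2.39×93.5)/(9.20 + 2.39) = 272.4/11.59 = 23.50 mg/L.

23.5 mg/L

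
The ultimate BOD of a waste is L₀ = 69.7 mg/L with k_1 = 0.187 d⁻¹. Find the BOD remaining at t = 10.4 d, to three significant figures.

L_t = L₀ e^(−k_1 t) = 69.7 × e^(−0.187×10.4) = 69.7 × 0.1430 = 9.968 mg/L.

L ≈ 9.97 mg/L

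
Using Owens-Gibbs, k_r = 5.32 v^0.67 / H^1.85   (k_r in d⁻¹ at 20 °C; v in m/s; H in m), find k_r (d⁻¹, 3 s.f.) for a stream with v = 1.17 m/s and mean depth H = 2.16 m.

k_r ≈ 1.42 d⁻¹

k_r = 5.32 × 1.17^0.67 / 2.16^1.85 = 5.32 × 1.111 / 4.157 = 1.422 d⁻¹.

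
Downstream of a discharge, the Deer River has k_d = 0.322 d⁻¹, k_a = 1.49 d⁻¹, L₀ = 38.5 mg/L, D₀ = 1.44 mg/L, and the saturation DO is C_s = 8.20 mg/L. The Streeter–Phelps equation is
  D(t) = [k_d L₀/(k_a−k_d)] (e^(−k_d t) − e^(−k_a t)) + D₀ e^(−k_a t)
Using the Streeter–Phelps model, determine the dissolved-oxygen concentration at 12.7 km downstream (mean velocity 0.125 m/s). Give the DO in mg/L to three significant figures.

DO ≈ 2.52 mg/L

Travel time t = x/v = 12.7 km / (0.125 m/s) = 12700 m / 0.125 m/s = 101600 s = 1.176 d.
k_d L₀/(k_a−k_d) = 0.322×38.5/(1.49−0.322) = 12.40/1.168 = 10.61 mg/L.
e^(−k_d t) = e^(−0.322×1.176) = 0.6848; e^(−k_a t) = e^(−1.49×1.176) = 0.1734.
D = 10.61 × (0.6848 − 0.1734) + 1.44 × 0.1734 = 5.428 + 0.2497 = 5.677 mg/L.
DO = C_s − D = 8.20 − 5.677 = 2.523 mg/L.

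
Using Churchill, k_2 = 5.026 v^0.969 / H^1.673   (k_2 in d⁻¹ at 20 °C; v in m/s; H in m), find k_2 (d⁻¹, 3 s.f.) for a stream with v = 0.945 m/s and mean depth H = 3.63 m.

k_2 ≈ 0.550 d⁻¹

k_2 = 5.026 × 0.945^0.969 / 3.63^1.673 = 5.026 × 0.9467 / 8.644 = 0.5504 d⁻¹.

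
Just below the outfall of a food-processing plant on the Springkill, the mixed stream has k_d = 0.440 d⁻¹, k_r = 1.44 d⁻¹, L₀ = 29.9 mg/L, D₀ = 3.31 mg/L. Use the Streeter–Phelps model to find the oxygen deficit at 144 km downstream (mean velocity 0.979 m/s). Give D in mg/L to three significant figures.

Travel time t = x/v = 144 km / (0.979 m/s) = 144000 m / 0.979 m/s = 147100 s = 1.702 d.
k_d L₀/(k_r−k_d) = 0.440×29.9/(1.44−0.440) = 13.16/1.000 = 13.16 mg/L.
e^(−k_d t) = e^(−0.440×1.702) = 0.4728; e^(−k_r t) = e^(−1.44×1.702) = 0.08617.
D = 13.16 × (0.4728 − 0.08617) + 3.31 × 0.08617 = 5.087 + 0.2852 = 5.372 mg/L.

D ≈ 5.37 mg/L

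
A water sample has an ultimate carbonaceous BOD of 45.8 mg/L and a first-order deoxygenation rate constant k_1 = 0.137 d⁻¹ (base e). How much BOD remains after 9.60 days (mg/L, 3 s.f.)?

L ≈ 12.3 mg/L

L_t = L₀ e^(−k_1 t) = 45.8 × e^(−0.137×9.60) = 45.8 × 0.2684 = 12.29 mg/L.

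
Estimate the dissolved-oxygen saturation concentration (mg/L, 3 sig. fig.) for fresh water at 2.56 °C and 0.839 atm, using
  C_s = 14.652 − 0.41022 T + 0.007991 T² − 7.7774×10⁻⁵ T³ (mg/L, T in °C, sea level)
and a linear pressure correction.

At sea level: C_s = 14.652 − 0.41022×2.56 + 0.007991×2.56² − 7.7774×10⁻⁵×2.56³ = 13.65 mg/L.
Pressure correction: C_s' = 13.65 × 0.839 = 11.45 mg/L.

C_s ≈ 11.5 mg/L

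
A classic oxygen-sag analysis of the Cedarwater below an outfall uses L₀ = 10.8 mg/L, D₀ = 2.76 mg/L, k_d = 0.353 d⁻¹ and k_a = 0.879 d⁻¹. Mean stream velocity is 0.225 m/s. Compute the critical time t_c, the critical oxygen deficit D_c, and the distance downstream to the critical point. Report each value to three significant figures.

t_c ≈ 0.823 d; D_c ≈ 3.24 mg/L; x_c ≈ 16.0 km

With k_a/k_d = 2.490 and 1 − D₀(k_a−k_d)/(k_d L₀) = 0.6192,
t_c = ln(2.490 × 0.6192) / (0.879 − 0.353) = ln(1.542) / 0.5260 = 0.4330/0.5260 = 0.8232 d.
L(t_c) = L₀ e^(−k_d t_c) = 10.8 × 0.7478 = 8.077 mg/L, and at the critical point k_a D_c = k_d L, so D_c = (0.353/0.879) × 8.077 = 3.243 mg/L.
x_c = v t_c = 0.225 m/s × 0.8232 d × 86400 s/d = 16000 m ≈ 16.0 km.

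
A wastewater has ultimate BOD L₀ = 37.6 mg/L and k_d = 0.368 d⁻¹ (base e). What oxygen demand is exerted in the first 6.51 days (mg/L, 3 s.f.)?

y_t = L₀(1 − e^(−k_d t)) = 37.6 × (1 − e^(−0.368×6.51))
= 37.6 × (1 − 0.09111) = 37.6 × 0.9089 = 34.17 mg/L.

y ≈ 34.2 mg/L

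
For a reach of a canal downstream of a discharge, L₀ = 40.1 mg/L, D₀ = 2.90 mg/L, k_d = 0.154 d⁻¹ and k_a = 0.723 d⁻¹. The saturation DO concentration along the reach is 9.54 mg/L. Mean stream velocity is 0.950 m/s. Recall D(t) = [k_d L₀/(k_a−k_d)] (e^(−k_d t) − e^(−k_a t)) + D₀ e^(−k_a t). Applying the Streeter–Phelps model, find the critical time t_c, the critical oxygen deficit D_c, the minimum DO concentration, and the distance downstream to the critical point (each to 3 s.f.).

t_c ≈ 2.17 d; D_c ≈ 6.11 mg/L; min DO ≈ 3.43 mg/L; x_c ≈ 178 km

t_c = [1/(k_a−k_d)] ln[(k_a/k_d)(1 − D₀(k_a−k_d)/(k_d L₀))]
= [1/(0.723−0.154)] ln[(0.723/0.154)(1 − 2.90×0.5690/(0.154×40.1))]
= (1/0.5690) ln[4.695 × 0.7328] = 1.757 × ln(3.440) = 1.757 × 1.236 = 2.171 d.
D_c = (k_d/k_a) L₀ e^(−k_d t_c) = (0.154/0.723) × 40.1 × e^(−0.154×2.171) = 0.2130 × 40.1 × 0.7158 = 6.114 mg/L.
Minimum DO = C_s − D_c = 9.54 − 6.114 = 3.426 mg/L.
x_c = v t_c = 0.950 m/s × 2.171 d × 86400 s/d = 178200 m ≈ 178 km.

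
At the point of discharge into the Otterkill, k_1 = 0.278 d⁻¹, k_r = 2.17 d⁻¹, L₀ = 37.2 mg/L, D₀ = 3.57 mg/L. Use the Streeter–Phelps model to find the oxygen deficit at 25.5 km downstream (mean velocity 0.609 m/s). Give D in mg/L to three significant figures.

D ≈ 4.11 mg/L

Travel time t = x/v = 25.5 km / (0.609 m/s) = 25500 m / 0.609 m/s = 41870 s = 0.4846 d.
k_1 L₀/(k_r−k_1) = 0.278×37.2/(2.17−0.278) = 10.34/1.892 = 5.466 mg/L.
e^(−k_1 t) = e^(−0.278×0.4846) = 0.8740; e^(−k_r t) = e^(−2.17×0.4846) = 0.3494.
D = 5.466 × (0.8740 − 0.3494) + 3.57 × 0.3494 = 2.867 + 1.247 = 4.115 mg/L.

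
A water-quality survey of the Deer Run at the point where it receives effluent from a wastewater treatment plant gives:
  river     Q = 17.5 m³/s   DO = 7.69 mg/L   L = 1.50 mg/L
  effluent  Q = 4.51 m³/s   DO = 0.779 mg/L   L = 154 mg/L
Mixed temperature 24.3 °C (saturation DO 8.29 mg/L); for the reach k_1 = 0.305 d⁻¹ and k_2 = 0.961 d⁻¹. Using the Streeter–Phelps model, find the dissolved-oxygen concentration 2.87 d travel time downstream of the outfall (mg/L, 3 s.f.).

DO ≈ 2.78 mg/L

Mixed DO = (17.5×7.69 + 4.51×0.779)/(17.5+4.51) = 138.1/22.01 = 6.274 mg/L.
Mixed L₀ = (17.5×1.50 + 4.51×154)/(22.01) = 720.8/22.01 = 32.75 mg/L.
Initial deficit D₀ = C_s − DO₀ = 8.29 − 6.274 = 2.016 mg/L.
D(2.87) = [0.305×32.75/(0.961−0.305)](e^(−0.305×2.87) − e^(−0.961×2.87)) + 2.016 e^(−0.961×2.87)
= 15.23 × (0.4167 − 0.06341) + 2.016 × 0.06341 = 5.507 mg/L.
DO = 8.29 − 5.507 = 2.783 mg/L.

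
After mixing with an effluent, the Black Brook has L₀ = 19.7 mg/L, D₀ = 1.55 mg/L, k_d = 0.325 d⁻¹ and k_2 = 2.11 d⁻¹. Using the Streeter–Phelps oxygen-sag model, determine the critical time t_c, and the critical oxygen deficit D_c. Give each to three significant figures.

t_c ≈ 0.731 d; D_c ≈ 2.39 mg/L

t_c = [1/(k_2−k_d)] ln[(k_2/k_d)(1 − D₀(k_2−k_d)/(k_d L₀))]
= [1/(2.11−0.325)] ln[(2.11/0.325)(1 − 1.55×1.785/(0.325×19.7))]
= (1/1.785) ln[6.492 × 0.5679] = 0.5602 × ln(3.687) = 0.5602 × 1.305 = 0.7309 d.
D_c = (k_d/k_2) L₀ e^(−k_d t_c) = (0.325/2.11) × 19.7 × e^(−0.325×0.7309) = 0.1540 × 19.7 × 0.7886 = 2.393 mg/L.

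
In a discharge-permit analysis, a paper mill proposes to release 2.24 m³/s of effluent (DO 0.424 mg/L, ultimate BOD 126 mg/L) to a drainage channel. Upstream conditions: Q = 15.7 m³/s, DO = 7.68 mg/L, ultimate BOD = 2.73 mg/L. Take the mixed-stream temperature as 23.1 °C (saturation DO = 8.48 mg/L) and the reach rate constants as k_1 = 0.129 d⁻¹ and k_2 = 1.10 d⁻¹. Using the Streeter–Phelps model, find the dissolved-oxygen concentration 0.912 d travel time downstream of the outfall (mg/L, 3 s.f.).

Mixed DO = (15.7×7.68 + 2.24×0.424)/(15.7+2.24) = 121.5/17.94 = 6.774 mg/L.
Mixed L₀ = (15.7×2.73 + 2.24×126)/(17.94) = 325.1/17.94 = 18.12 mg/L.
Initial deficit D₀ = C_s − DO₀ = 8.48 − 6.774 = 1.706 mg/L.
D(0.912) = [0.129×18.12/(1.10−0.129)](e^(−0.129×0.912) − e^(−1.10×0.912)) + 1.706 e^(−1.10×0.912)
= 2.408 × (0.8890 − 0.3667) + 1.706 × 0.3667 = 1.883 mg/L.
DO = 8.48 − 1.883 = 6.597 mg/L.

DO ≈ 6.60 mg/L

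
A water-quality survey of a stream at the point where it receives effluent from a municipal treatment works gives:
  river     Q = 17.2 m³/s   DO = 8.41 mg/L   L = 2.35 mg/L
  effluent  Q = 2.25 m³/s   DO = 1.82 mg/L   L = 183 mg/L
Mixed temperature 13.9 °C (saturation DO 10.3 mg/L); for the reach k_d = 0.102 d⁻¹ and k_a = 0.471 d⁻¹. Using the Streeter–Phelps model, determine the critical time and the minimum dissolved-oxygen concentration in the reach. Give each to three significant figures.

Mixed DO = (17.2×8.41 + 2.25×1.82)/(17.2+2.25) = 148.7/19.45 = 7.648 mg/L.
Mixed L₀ = (17.2×2.35 + 2.25×183)/(19.45) = 452.2/19.45 = 23.25 mg/L.
Initial deficit D₀ = C_s − DO₀ = 10.3 − 7.648 = 2.652 mg/L.
t_c = (1/0.3690) ln[(0.471/0.102)(1 − 2.652×0.3690/(0.102×23.25))] = 2.710 × ln(2.712) = 2.704 d.
D_c = (0.102/0.471) × 23.25 × e^(−0.102×2.704) = 0.2166 × 23.25 × 0.7590 = 3.821 mg/L.
Minimum DO = 10.3 − 3.821 = 6.479 mg/L.

t_c ≈ 2.70 d; minimum DO ≈ 6.48 mg/L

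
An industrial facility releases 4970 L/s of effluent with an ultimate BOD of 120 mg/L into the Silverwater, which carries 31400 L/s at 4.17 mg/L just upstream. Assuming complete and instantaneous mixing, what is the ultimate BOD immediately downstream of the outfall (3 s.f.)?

Flow-weighted mixing: C = (Q_r C_r + Q_w C_w)/(Q_r + Q_w)
= (31400×4.17 + 4970×120)/(31400 + 4970) = 727300/36370 = 20.00 mg/L.

20.0 mg/L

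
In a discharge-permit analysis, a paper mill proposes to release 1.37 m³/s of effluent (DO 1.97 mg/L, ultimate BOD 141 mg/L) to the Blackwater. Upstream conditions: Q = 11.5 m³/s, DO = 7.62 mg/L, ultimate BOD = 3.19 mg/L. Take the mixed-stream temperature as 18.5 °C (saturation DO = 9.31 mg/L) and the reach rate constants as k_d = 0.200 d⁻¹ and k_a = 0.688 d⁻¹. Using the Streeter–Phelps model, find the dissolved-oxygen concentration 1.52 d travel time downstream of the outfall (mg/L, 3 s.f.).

DO ≈ 5.68 mg/L

Mixed DO = (11.5×7.62 + 1.37×1.97)/(11.5+1.37) = 90.33/12.87 = 7.019 mg/L.
Mixed L₀ = (11.5×3.19 + 1.37×141)/(12.87) = 229.9/12.87 = 17.86 mg/L.
Initial deficit D₀ = C_s − DO₀ = 9.31 − 7.019 = 2.291 mg/L.
D(1.52) = [0.200×17.86/(0.688−0.200)](e^(−0.200×1.52) − e^(−0.688×1.52)) + 2.291 e^(−0.688×1.52)
= 7.320 × (0.7379 − 0.3514) + 2.291 × 0.3514 = 3.634 mg/L.
DO = 9.31 − 3.634 = 5.676 mg/L.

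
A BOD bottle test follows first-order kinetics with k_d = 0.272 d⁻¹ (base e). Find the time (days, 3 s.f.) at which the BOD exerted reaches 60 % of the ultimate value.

y/L₀ = 1 − e^(−k_d t) = 0.60 ⇒ e^(−k_d t) = 0.400
t = −ln(0.400) / 0.272 = 0.9163 / 0.272 = 3.369 d.

t ≈ 3.37 d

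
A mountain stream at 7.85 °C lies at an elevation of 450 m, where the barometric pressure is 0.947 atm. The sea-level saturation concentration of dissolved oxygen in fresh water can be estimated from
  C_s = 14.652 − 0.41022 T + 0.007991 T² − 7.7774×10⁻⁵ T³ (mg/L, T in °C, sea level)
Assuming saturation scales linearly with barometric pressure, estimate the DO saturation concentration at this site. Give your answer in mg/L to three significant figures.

At sea level: C_s = 14.652 − 0.41022×7.85 + 0.007991×7.85² − 7.7774×10⁻⁵×7.85³ = 11.89 mg/L.
Pressure correction: C_s' = 11.89 × 0.947 = 11.26 mg/L.

C_s ≈ 11.3 mg/L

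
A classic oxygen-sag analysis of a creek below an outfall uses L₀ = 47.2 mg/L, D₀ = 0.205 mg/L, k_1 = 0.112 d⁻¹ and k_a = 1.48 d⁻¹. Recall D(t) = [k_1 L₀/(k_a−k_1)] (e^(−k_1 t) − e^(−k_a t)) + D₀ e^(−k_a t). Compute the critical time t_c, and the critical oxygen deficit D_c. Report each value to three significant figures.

With k_a/k_1 = 13.21 and 1 − D₀(k_a−k_1)/(k_1 L₀) = 0.9470,
t_c = ln(13.21 × 0.9470) / (1.48 − 0.112) = ln(12.51) / 1.368 = 2.527/1.368 = 1.847 d.
D_c = (k_1/k_a) L₀ e^(−k_1 t_c) = (0.112/1.48) × 47.2 × e^(−0.112×1.847) = 0.07568 × 47.2 × 0.8131 = 2.904 mg/L.

t_c ≈ 1.85 d; D_c ≈ 2.90 mg/L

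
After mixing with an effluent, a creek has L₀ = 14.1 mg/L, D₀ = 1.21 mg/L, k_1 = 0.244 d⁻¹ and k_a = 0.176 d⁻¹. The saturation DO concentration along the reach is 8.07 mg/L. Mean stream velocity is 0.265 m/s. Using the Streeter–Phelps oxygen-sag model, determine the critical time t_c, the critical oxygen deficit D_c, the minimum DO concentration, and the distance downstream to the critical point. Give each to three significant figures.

With k_a/k_1 = 0.7213 and 1 − D₀(k_a−k_1)/(k_1 L₀) = 1.024,
t_c = ln(0.7213 × 1.024) / (0.176 − 0.244) = ln(0.7386) / -0.06800 = -0.3030/-0.06800 = 4.457 d.
D_c = (k_1/k_a) L₀ e^(−k_1 t_c) = (0.244/0.176) × 14.1 × e^(−0.244×4.457) = 1.386 × 14.1 × 0.3371 = 6.589 mg/L.
Minimum DO = C_s − D_c = 8.07 − 6.589 = 1.481 mg/L.
x_c = v t_c = 0.265 m/s × 4.457 d × 86400 s/d = 102000 m ≈ 102 km.

t_c ≈ 4.46 d; D_c ≈ 6.59 mg/L; min DO ≈ 1.48 mg/L; x_c ≈ 102 km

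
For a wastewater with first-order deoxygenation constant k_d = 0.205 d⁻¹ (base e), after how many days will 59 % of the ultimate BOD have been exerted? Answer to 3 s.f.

t ≈ 4.35 d

y/L₀ = 1 − e^(−k_d t) = 0.59 ⇒ e^(−k_d t) = 0.410
t = −ln(0.410) / 0.205 = 0.8916 / 0.205 = 4.349 d.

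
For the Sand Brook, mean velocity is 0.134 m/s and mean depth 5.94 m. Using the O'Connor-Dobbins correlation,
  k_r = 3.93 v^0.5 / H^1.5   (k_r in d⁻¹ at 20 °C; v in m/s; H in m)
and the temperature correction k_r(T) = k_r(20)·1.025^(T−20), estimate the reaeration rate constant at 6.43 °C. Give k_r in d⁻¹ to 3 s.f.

k_r ≈ 0.0711 d⁻¹

k_r(20) = 3.93 × 0.134^0.5 / 5.94^1.5 = 3.93 × 0.3661 / 14.48 = 0.09937 d⁻¹.
k_r(6.43) = 0.09937 × 1.025^(6.43−20) = 0.09937 × 0.7153 = 0.07108 d⁻¹.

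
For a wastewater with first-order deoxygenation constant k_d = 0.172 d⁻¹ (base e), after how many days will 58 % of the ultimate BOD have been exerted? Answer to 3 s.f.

y/L₀ = 1 − e^(−k_d t) = 0.58 ⇒ e^(−k_d t) = 0.420
t = −ln(0.420) / 0.172 = 0.8675 / 0.172 = 5.044 d.

t ≈ 5.04 d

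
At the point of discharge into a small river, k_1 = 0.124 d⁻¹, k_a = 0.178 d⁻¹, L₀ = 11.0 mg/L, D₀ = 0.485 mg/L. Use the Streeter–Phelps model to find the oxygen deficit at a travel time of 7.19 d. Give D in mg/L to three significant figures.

k_1 L₀/(k_a−k_1) = 0.124×11.0/(0.178−0.124) = 1.364/0.05400 = 25.26 mg/L.
e^(−k_1 t) = e^(−0.124×7.190) = 0.4100; e^(−k_a t) = e^(−0.178×7.190) = 0.2781.
D = 25.26 × (0.4100 − 0.2781) + 0.485 × 0.2781 = 3.332 + 0.1349 = 3.467 mg/L.

D ≈ 3.47 mg/L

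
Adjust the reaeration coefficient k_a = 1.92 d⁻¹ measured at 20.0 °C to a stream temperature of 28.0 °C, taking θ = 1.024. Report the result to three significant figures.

k_a ≈ 2.32 d⁻¹

k_a(T₂) = k_a(T₁) · θ^(T₂−T₁) = 1.92 × 1.024^(28.0−20.0)
= 1.92 × 1.024^8.00 = 1.92 × 1.209 = 2.321 d⁻¹.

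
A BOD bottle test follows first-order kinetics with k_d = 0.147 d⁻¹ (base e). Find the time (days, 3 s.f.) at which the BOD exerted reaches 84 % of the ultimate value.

t ≈ 12.5 d

y/L₀ = 1 − e^(−k_d t) = 0.84 ⇒ e^(−k_d t) = 0.160
t = −ln(0.160) / 0.147 = 1.833 / 0.147 = 12.47 d.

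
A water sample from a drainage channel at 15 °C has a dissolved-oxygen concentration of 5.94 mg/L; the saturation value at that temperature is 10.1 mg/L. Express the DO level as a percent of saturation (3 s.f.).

58.8 % saturation

% saturation = C/C_s × 100 = 5.94/10.1 × 100 = 58.8 %.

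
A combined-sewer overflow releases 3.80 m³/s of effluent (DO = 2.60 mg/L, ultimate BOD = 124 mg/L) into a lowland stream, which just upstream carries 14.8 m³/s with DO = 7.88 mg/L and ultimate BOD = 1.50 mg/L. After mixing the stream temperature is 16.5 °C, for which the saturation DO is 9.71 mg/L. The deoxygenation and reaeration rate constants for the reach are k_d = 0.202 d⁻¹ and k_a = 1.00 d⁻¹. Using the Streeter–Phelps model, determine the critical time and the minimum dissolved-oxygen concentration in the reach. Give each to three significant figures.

Mixed DO = (14.8×7.88 + 3.80×2.60)/(14.8+3.80) = 126.5/18.60 = 6.801 mg/L.
Mixed L₀ = (14.8×1.50 + 3.80×124)/(18.60) = 493.4/18.60 = 26.53 mg/L.
Initial deficit D₀ = C_s − DO₀ = 9.71 − 6.801 = 2.909 mg/L.
t_c = (1/0.7980) ln[(1.00/0.202)(1 − 2.909×0.7980/(0.202×26.53))] = 1.253 × ln(2.806) = 1.293 d.
D_c = (0.202/1.00) × 26.53 × e^(−0.202×1.293) = 0.2020 × 26.53 × 0.7701 = 4.127 mg/L.
Minimum DO = 9.71 − 4.127 = 5.583 mg/L.

t_c ≈ 1.29 d; minimum DO ≈ 5.58 mg/L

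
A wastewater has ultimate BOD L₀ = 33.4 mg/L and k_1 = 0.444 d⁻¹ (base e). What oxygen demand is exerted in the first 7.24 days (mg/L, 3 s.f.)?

y_t = L₀(1 − e^(−k_1 t)) = 33.4 × (1 − e^(−0.444×7.24))
= 33.4 × (1 − 0.04017) = 33.4 × 0.9598 = 32.06 mg/L.

y ≈ 32.1 mg/L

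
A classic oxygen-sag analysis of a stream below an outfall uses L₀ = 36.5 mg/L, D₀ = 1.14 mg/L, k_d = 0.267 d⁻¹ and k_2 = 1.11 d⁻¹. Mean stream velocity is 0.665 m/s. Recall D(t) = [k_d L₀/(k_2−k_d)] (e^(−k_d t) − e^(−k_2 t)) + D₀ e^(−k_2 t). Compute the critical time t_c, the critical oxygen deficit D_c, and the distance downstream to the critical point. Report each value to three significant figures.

t_c = [1/(k_2−k_d)] ln[(k_2/k_d)(1 − D₀(k_2−k_d)/(k_d L₀))]
= [1/(1.11−0.267)] ln[(1.11/0.267)(1 − 1.14×0.8430/(0.267×36.5))]
= (1/0.8430) ln[4.157 × 0.9014] = 1.186 × ln(3.747) = 1.186 × 1.321 = 1.567 d.
L(t_c) = L₀ e^(−k_d t_c) = 36.5 × 0.6581 = 24.02 mg/L, and at the critical point k_2 D_c = k_d L, so D_c = (0.267/1.11) × 24.02 = 5.778 mg/L.
x_c = v t_c = 0.665 m/s × 1.567 d × 86400 s/d = 90040 m ≈ 90.0 km.

t_c ≈ 1.57 d; D_c ≈ 5.78 mg/L; x_c ≈ 90.0 km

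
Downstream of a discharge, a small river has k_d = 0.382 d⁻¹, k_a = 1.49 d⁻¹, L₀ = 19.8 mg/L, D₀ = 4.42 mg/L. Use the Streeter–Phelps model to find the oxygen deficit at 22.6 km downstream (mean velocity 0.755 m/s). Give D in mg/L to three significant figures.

D ≈ 4.54 mg/L

Travel time t = x/v = 22.6 km / (0.755 m/s) = 22600 m / 0.755 m/s = 29930 s = 0.3465 d.
k_d L₀/(k_a−k_d) = 0.382×19.8/(1.49−0.382) = 7.564/1.108 = 6.826 mg/L.
e^(−k_d t) = e^(−0.382×0.3465) = 0.8760; e^(−k_a t) = e^(−1.49×0.3465) = 0.5968.
D = 6.826 × (0.8760 − 0.5968) + 4.42 × 0.5968 = 1.906 + 2.638 = 4.544 mg/L.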